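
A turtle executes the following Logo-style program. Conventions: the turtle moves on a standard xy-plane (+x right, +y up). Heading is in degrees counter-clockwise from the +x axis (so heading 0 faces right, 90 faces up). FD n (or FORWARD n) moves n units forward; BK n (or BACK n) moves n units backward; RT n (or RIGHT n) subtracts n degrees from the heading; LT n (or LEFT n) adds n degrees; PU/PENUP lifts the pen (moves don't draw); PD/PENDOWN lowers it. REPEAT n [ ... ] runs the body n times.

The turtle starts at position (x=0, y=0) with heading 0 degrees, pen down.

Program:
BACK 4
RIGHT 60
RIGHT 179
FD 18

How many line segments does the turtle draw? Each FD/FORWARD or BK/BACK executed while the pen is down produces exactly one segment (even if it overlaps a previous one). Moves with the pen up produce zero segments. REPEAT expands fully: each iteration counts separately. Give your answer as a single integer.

Executing turtle program step by step:
Start: pos=(0,0), heading=0, pen down
BK 4: (0,0) -> (-4,0) [heading=0, draw]
RT 60: heading 0 -> 300
RT 179: heading 300 -> 121
FD 18: (-4,0) -> (-13.271,15.429) [heading=121, draw]
Final: pos=(-13.271,15.429), heading=121, 2 segment(s) drawn
Segments drawn: 2

Answer: 2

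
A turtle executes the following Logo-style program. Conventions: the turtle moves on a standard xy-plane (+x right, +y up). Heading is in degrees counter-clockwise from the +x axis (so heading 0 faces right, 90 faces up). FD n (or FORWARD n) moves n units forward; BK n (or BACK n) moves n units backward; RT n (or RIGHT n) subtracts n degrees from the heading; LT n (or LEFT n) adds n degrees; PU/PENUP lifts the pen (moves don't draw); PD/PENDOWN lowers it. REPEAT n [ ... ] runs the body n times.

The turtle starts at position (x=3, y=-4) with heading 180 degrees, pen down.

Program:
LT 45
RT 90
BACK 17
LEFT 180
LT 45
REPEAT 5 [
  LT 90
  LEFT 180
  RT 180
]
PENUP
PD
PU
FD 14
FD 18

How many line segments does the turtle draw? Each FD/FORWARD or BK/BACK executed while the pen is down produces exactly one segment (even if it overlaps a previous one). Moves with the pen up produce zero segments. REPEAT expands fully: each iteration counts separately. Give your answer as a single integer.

Answer: 1

Derivation:
Executing turtle program step by step:
Start: pos=(3,-4), heading=180, pen down
LT 45: heading 180 -> 225
RT 90: heading 225 -> 135
BK 17: (3,-4) -> (15.021,-16.021) [heading=135, draw]
LT 180: heading 135 -> 315
LT 45: heading 315 -> 0
REPEAT 5 [
  -- iteration 1/5 --
  LT 90: heading 0 -> 90
  LT 180: heading 90 -> 270
  RT 180: heading 270 -> 90
  -- iteration 2/5 --
  LT 90: heading 90 -> 180
  LT 180: heading 180 -> 0
  RT 180: heading 0 -> 180
  -- iteration 3/5 --
  LT 90: heading 180 -> 270
  LT 180: heading 270 -> 90
  RT 180: heading 90 -> 270
  -- iteration 4/5 --
  LT 90: heading 270 -> 0
  LT 180: heading 0 -> 180
  RT 180: heading 180 -> 0
  -- iteration 5/5 --
  LT 90: heading 0 -> 90
  LT 180: heading 90 -> 270
  RT 180: heading 270 -> 90
]
PU: pen up
PD: pen down
PU: pen up
FD 14: (15.021,-16.021) -> (15.021,-2.021) [heading=90, move]
FD 18: (15.021,-2.021) -> (15.021,15.979) [heading=90, move]
Final: pos=(15.021,15.979), heading=90, 1 segment(s) drawn
Segments drawn: 1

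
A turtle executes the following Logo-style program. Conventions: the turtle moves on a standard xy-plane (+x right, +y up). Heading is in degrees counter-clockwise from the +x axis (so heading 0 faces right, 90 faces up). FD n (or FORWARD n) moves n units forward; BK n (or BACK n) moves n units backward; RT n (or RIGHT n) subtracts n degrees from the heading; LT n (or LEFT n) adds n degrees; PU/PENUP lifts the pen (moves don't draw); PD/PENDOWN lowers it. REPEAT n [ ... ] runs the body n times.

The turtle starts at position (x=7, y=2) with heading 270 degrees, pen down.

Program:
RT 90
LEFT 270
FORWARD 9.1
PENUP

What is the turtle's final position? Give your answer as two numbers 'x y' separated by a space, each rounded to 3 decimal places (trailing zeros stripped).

Executing turtle program step by step:
Start: pos=(7,2), heading=270, pen down
RT 90: heading 270 -> 180
LT 270: heading 180 -> 90
FD 9.1: (7,2) -> (7,11.1) [heading=90, draw]
PU: pen up
Final: pos=(7,11.1), heading=90, 1 segment(s) drawn

Answer: 7 11.1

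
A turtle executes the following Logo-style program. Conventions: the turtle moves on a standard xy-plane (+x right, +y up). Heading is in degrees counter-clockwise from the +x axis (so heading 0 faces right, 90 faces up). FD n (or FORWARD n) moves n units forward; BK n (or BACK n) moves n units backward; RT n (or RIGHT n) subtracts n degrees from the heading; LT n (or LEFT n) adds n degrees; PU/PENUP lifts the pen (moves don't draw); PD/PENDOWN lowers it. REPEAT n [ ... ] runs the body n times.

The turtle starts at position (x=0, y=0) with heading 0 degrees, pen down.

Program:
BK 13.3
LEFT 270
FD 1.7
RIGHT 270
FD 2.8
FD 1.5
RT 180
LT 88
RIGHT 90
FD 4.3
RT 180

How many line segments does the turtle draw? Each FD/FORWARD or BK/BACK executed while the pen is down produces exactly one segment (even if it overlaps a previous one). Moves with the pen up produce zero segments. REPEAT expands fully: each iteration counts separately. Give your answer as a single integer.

Answer: 5

Derivation:
Executing turtle program step by step:
Start: pos=(0,0), heading=0, pen down
BK 13.3: (0,0) -> (-13.3,0) [heading=0, draw]
LT 270: heading 0 -> 270
FD 1.7: (-13.3,0) -> (-13.3,-1.7) [heading=270, draw]
RT 270: heading 270 -> 0
FD 2.8: (-13.3,-1.7) -> (-10.5,-1.7) [heading=0, draw]
FD 1.5: (-10.5,-1.7) -> (-9,-1.7) [heading=0, draw]
RT 180: heading 0 -> 180
LT 88: heading 180 -> 268
RT 90: heading 268 -> 178
FD 4.3: (-9,-1.7) -> (-13.297,-1.55) [heading=178, draw]
RT 180: heading 178 -> 358
Final: pos=(-13.297,-1.55), heading=358, 5 segment(s) drawn
Segments drawn: 5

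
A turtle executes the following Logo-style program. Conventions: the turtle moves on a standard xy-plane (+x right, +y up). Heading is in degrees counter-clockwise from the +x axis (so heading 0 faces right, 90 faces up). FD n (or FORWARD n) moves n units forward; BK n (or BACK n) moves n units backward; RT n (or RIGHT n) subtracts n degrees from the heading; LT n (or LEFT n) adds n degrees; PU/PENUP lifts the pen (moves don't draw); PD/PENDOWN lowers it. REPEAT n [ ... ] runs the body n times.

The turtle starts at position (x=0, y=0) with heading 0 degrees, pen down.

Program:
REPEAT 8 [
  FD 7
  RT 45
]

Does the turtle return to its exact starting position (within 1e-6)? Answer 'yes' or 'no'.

Answer: yes

Derivation:
Executing turtle program step by step:
Start: pos=(0,0), heading=0, pen down
REPEAT 8 [
  -- iteration 1/8 --
  FD 7: (0,0) -> (7,0) [heading=0, draw]
  RT 45: heading 0 -> 315
  -- iteration 2/8 --
  FD 7: (7,0) -> (11.95,-4.95) [heading=315, draw]
  RT 45: heading 315 -> 270
  -- iteration 3/8 --
  FD 7: (11.95,-4.95) -> (11.95,-11.95) [heading=270, draw]
  RT 45: heading 270 -> 225
  -- iteration 4/8 --
  FD 7: (11.95,-11.95) -> (7,-16.899) [heading=225, draw]
  RT 45: heading 225 -> 180
  -- iteration 5/8 --
  FD 7: (7,-16.899) -> (0,-16.899) [heading=180, draw]
  RT 45: heading 180 -> 135
  -- iteration 6/8 --
  FD 7: (0,-16.899) -> (-4.95,-11.95) [heading=135, draw]
  RT 45: heading 135 -> 90
  -- iteration 7/8 --
  FD 7: (-4.95,-11.95) -> (-4.95,-4.95) [heading=90, draw]
  RT 45: heading 90 -> 45
  -- iteration 8/8 --
  FD 7: (-4.95,-4.95) -> (0,0) [heading=45, draw]
  RT 45: heading 45 -> 0
]
Final: pos=(0,0), heading=0, 8 segment(s) drawn

Start position: (0, 0)
Final position: (0, 0)
Distance = 0; < 1e-6 -> CLOSED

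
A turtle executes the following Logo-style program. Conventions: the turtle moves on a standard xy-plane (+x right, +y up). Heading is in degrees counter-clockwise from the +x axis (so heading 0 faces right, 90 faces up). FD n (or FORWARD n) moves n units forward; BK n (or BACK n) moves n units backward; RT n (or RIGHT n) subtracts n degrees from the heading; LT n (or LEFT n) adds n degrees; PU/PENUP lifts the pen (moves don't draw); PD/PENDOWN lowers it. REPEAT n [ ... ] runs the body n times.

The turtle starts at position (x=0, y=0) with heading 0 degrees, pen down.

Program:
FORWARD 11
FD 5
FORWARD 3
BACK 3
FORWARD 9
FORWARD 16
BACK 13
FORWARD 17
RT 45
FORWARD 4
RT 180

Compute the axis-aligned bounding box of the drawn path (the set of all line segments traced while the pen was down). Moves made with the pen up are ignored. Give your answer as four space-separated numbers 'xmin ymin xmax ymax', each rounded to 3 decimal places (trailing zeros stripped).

Executing turtle program step by step:
Start: pos=(0,0), heading=0, pen down
FD 11: (0,0) -> (11,0) [heading=0, draw]
FD 5: (11,0) -> (16,0) [heading=0, draw]
FD 3: (16,0) -> (19,0) [heading=0, draw]
BK 3: (19,0) -> (16,0) [heading=0, draw]
FD 9: (16,0) -> (25,0) [heading=0, draw]
FD 16: (25,0) -> (41,0) [heading=0, draw]
BK 13: (41,0) -> (28,0) [heading=0, draw]
FD 17: (28,0) -> (45,0) [heading=0, draw]
RT 45: heading 0 -> 315
FD 4: (45,0) -> (47.828,-2.828) [heading=315, draw]
RT 180: heading 315 -> 135
Final: pos=(47.828,-2.828), heading=135, 9 segment(s) drawn

Segment endpoints: x in {0, 11, 16, 19, 25, 28, 41, 45, 47.828}, y in {-2.828, 0}
xmin=0, ymin=-2.828, xmax=47.828, ymax=0

Answer: 0 -2.828 47.828 0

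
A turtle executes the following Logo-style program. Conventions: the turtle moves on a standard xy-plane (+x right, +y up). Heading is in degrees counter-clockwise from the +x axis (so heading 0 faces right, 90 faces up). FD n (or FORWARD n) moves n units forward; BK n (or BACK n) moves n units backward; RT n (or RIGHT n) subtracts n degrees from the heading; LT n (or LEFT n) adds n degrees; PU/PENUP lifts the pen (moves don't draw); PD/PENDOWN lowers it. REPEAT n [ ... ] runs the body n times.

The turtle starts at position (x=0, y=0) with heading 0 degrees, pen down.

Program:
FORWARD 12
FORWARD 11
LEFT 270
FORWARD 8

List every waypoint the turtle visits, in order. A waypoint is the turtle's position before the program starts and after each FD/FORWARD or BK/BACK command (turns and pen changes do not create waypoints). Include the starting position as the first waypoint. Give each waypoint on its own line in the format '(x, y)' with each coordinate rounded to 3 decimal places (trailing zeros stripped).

Executing turtle program step by step:
Start: pos=(0,0), heading=0, pen down
FD 12: (0,0) -> (12,0) [heading=0, draw]
FD 11: (12,0) -> (23,0) [heading=0, draw]
LT 270: heading 0 -> 270
FD 8: (23,0) -> (23,-8) [heading=270, draw]
Final: pos=(23,-8), heading=270, 3 segment(s) drawn
Waypoints (4 total):
(0, 0)
(12, 0)
(23, 0)
(23, -8)

Answer: (0, 0)
(12, 0)
(23, 0)
(23, -8)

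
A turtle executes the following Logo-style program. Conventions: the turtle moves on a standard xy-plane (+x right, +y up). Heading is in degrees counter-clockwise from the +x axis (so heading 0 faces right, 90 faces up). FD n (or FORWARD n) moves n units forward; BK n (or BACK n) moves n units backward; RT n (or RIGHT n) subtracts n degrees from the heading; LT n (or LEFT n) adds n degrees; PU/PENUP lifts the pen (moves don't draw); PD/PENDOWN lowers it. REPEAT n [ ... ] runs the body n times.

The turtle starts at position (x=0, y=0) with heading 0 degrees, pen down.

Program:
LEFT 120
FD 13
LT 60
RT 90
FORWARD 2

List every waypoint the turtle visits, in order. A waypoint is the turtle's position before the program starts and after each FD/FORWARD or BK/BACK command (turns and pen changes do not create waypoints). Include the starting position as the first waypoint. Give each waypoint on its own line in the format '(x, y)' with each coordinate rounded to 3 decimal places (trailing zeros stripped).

Answer: (0, 0)
(-6.5, 11.258)
(-6.5, 13.258)

Derivation:
Executing turtle program step by step:
Start: pos=(0,0), heading=0, pen down
LT 120: heading 0 -> 120
FD 13: (0,0) -> (-6.5,11.258) [heading=120, draw]
LT 60: heading 120 -> 180
RT 90: heading 180 -> 90
FD 2: (-6.5,11.258) -> (-6.5,13.258) [heading=90, draw]
Final: pos=(-6.5,13.258), heading=90, 2 segment(s) drawn
Waypoints (3 total):
(0, 0)
(-6.5, 11.258)
(-6.5, 13.258)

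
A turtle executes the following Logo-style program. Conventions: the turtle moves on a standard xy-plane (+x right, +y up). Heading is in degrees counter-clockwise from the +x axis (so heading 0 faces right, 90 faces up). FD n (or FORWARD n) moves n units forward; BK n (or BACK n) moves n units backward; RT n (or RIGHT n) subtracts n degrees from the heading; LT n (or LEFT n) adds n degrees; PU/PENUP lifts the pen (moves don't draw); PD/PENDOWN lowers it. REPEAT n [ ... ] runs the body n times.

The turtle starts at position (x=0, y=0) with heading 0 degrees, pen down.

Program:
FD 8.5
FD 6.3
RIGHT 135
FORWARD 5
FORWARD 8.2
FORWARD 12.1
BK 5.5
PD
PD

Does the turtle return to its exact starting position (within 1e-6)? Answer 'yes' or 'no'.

Executing turtle program step by step:
Start: pos=(0,0), heading=0, pen down
FD 8.5: (0,0) -> (8.5,0) [heading=0, draw]
FD 6.3: (8.5,0) -> (14.8,0) [heading=0, draw]
RT 135: heading 0 -> 225
FD 5: (14.8,0) -> (11.264,-3.536) [heading=225, draw]
FD 8.2: (11.264,-3.536) -> (5.466,-9.334) [heading=225, draw]
FD 12.1: (5.466,-9.334) -> (-3.09,-17.89) [heading=225, draw]
BK 5.5: (-3.09,-17.89) -> (0.799,-14.001) [heading=225, draw]
PD: pen down
PD: pen down
Final: pos=(0.799,-14.001), heading=225, 6 segment(s) drawn

Start position: (0, 0)
Final position: (0.799, -14.001)
Distance = 14.024; >= 1e-6 -> NOT closed

Answer: no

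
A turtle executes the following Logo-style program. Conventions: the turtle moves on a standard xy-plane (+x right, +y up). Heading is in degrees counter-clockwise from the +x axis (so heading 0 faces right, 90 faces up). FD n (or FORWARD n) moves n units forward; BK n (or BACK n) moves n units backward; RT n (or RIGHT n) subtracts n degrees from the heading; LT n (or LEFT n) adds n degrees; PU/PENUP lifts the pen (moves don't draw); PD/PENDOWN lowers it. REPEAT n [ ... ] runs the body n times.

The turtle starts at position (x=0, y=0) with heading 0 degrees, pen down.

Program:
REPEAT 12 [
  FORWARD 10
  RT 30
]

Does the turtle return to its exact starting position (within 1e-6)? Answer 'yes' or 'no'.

Answer: yes

Derivation:
Executing turtle program step by step:
Start: pos=(0,0), heading=0, pen down
REPEAT 12 [
  -- iteration 1/12 --
  FD 10: (0,0) -> (10,0) [heading=0, draw]
  RT 30: heading 0 -> 330
  -- iteration 2/12 --
  FD 10: (10,0) -> (18.66,-5) [heading=330, draw]
  RT 30: heading 330 -> 300
  -- iteration 3/12 --
  FD 10: (18.66,-5) -> (23.66,-13.66) [heading=300, draw]
  RT 30: heading 300 -> 270
  -- iteration 4/12 --
  FD 10: (23.66,-13.66) -> (23.66,-23.66) [heading=270, draw]
  RT 30: heading 270 -> 240
  -- iteration 5/12 --
  FD 10: (23.66,-23.66) -> (18.66,-32.321) [heading=240, draw]
  RT 30: heading 240 -> 210
  -- iteration 6/12 --
  FD 10: (18.66,-32.321) -> (10,-37.321) [heading=210, draw]
  RT 30: heading 210 -> 180
  -- iteration 7/12 --
  FD 10: (10,-37.321) -> (0,-37.321) [heading=180, draw]
  RT 30: heading 180 -> 150
  -- iteration 8/12 --
  FD 10: (0,-37.321) -> (-8.66,-32.321) [heading=150, draw]
  RT 30: heading 150 -> 120
  -- iteration 9/12 --
  FD 10: (-8.66,-32.321) -> (-13.66,-23.66) [heading=120, draw]
  RT 30: heading 120 -> 90
  -- iteration 10/12 --
  FD 10: (-13.66,-23.66) -> (-13.66,-13.66) [heading=90, draw]
  RT 30: heading 90 -> 60
  -- iteration 11/12 --
  FD 10: (-13.66,-13.66) -> (-8.66,-5) [heading=60, draw]
  RT 30: heading 60 -> 30
  -- iteration 12/12 --
  FD 10: (-8.66,-5) -> (0,0) [heading=30, draw]
  RT 30: heading 30 -> 0
]
Final: pos=(0,0), heading=0, 12 segment(s) drawn

Start position: (0, 0)
Final position: (0, 0)
Distance = 0; < 1e-6 -> CLOSED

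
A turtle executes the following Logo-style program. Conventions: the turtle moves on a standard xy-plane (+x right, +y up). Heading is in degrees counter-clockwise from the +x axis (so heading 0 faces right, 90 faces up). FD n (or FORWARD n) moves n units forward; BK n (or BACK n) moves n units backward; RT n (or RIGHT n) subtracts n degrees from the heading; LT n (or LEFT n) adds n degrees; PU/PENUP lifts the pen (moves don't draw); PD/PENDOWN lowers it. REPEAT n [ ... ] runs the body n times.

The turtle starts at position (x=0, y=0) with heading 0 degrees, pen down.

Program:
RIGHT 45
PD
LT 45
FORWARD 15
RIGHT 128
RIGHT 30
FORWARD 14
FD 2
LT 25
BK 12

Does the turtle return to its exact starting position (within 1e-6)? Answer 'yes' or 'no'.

Executing turtle program step by step:
Start: pos=(0,0), heading=0, pen down
RT 45: heading 0 -> 315
PD: pen down
LT 45: heading 315 -> 0
FD 15: (0,0) -> (15,0) [heading=0, draw]
RT 128: heading 0 -> 232
RT 30: heading 232 -> 202
FD 14: (15,0) -> (2.019,-5.244) [heading=202, draw]
FD 2: (2.019,-5.244) -> (0.165,-5.994) [heading=202, draw]
LT 25: heading 202 -> 227
BK 12: (0.165,-5.994) -> (8.349,2.783) [heading=227, draw]
Final: pos=(8.349,2.783), heading=227, 4 segment(s) drawn

Start position: (0, 0)
Final position: (8.349, 2.783)
Distance = 8.801; >= 1e-6 -> NOT closed

Answer: no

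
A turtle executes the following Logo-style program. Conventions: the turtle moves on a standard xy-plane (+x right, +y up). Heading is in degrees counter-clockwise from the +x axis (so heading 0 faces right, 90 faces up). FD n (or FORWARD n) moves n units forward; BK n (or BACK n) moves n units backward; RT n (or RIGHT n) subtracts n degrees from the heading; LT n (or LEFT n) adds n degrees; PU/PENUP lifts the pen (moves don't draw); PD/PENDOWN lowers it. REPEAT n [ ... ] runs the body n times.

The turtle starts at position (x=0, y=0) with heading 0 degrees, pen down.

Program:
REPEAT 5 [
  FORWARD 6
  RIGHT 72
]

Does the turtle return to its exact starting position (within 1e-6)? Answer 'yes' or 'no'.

Answer: yes

Derivation:
Executing turtle program step by step:
Start: pos=(0,0), heading=0, pen down
REPEAT 5 [
  -- iteration 1/5 --
  FD 6: (0,0) -> (6,0) [heading=0, draw]
  RT 72: heading 0 -> 288
  -- iteration 2/5 --
  FD 6: (6,0) -> (7.854,-5.706) [heading=288, draw]
  RT 72: heading 288 -> 216
  -- iteration 3/5 --
  FD 6: (7.854,-5.706) -> (3,-9.233) [heading=216, draw]
  RT 72: heading 216 -> 144
  -- iteration 4/5 --
  FD 6: (3,-9.233) -> (-1.854,-5.706) [heading=144, draw]
  RT 72: heading 144 -> 72
  -- iteration 5/5 --
  FD 6: (-1.854,-5.706) -> (0,0) [heading=72, draw]
  RT 72: heading 72 -> 0
]
Final: pos=(0,0), heading=0, 5 segment(s) drawn

Start position: (0, 0)
Final position: (0, 0)
Distance = 0; < 1e-6 -> CLOSED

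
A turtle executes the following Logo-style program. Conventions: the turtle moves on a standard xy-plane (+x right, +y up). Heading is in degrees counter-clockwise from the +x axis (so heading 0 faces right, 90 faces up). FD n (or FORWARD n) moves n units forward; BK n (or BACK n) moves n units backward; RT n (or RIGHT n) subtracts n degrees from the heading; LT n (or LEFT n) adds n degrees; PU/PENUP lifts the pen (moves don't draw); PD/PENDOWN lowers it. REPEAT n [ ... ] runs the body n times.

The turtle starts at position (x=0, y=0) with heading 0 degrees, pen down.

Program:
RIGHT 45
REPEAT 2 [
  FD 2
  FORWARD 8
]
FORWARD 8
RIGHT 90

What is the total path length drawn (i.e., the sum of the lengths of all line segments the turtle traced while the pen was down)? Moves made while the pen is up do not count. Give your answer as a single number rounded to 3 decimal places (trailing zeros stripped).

Answer: 28

Derivation:
Executing turtle program step by step:
Start: pos=(0,0), heading=0, pen down
RT 45: heading 0 -> 315
REPEAT 2 [
  -- iteration 1/2 --
  FD 2: (0,0) -> (1.414,-1.414) [heading=315, draw]
  FD 8: (1.414,-1.414) -> (7.071,-7.071) [heading=315, draw]
  -- iteration 2/2 --
  FD 2: (7.071,-7.071) -> (8.485,-8.485) [heading=315, draw]
  FD 8: (8.485,-8.485) -> (14.142,-14.142) [heading=315, draw]
]
FD 8: (14.142,-14.142) -> (19.799,-19.799) [heading=315, draw]
RT 90: heading 315 -> 225
Final: pos=(19.799,-19.799), heading=225, 5 segment(s) drawn

Segment lengths:
  seg 1: (0,0) -> (1.414,-1.414), length = 2
  seg 2: (1.414,-1.414) -> (7.071,-7.071), length = 8
  seg 3: (7.071,-7.071) -> (8.485,-8.485), length = 2
  seg 4: (8.485,-8.485) -> (14.142,-14.142), length = 8
  seg 5: (14.142,-14.142) -> (19.799,-19.799), length = 8
Total = 28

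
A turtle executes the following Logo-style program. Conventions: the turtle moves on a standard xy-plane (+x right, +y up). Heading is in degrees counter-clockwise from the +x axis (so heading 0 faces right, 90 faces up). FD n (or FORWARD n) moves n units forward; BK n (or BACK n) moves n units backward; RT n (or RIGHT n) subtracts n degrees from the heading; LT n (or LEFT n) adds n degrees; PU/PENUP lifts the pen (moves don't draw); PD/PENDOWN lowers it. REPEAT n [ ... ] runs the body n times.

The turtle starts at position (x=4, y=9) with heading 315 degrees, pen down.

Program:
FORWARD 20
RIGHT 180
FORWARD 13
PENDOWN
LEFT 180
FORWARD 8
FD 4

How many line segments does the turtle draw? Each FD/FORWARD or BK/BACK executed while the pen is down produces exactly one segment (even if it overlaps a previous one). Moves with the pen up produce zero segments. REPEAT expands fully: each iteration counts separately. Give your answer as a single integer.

Executing turtle program step by step:
Start: pos=(4,9), heading=315, pen down
FD 20: (4,9) -> (18.142,-5.142) [heading=315, draw]
RT 180: heading 315 -> 135
FD 13: (18.142,-5.142) -> (8.95,4.05) [heading=135, draw]
PD: pen down
LT 180: heading 135 -> 315
FD 8: (8.95,4.05) -> (14.607,-1.607) [heading=315, draw]
FD 4: (14.607,-1.607) -> (17.435,-4.435) [heading=315, draw]
Final: pos=(17.435,-4.435), heading=315, 4 segment(s) drawn
Segments drawn: 4

Answer: 4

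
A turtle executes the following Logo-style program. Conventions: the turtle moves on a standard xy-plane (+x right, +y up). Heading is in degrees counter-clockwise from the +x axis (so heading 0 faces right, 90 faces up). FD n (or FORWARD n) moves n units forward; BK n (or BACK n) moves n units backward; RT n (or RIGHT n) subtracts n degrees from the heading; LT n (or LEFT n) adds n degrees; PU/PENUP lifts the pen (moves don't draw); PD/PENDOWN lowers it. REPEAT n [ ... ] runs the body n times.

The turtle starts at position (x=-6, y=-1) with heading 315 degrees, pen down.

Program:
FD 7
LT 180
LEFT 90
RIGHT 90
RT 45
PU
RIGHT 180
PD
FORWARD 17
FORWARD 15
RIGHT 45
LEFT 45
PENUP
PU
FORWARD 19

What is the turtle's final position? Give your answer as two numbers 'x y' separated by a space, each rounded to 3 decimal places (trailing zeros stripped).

Executing turtle program step by step:
Start: pos=(-6,-1), heading=315, pen down
FD 7: (-6,-1) -> (-1.05,-5.95) [heading=315, draw]
LT 180: heading 315 -> 135
LT 90: heading 135 -> 225
RT 90: heading 225 -> 135
RT 45: heading 135 -> 90
PU: pen up
RT 180: heading 90 -> 270
PD: pen down
FD 17: (-1.05,-5.95) -> (-1.05,-22.95) [heading=270, draw]
FD 15: (-1.05,-22.95) -> (-1.05,-37.95) [heading=270, draw]
RT 45: heading 270 -> 225
LT 45: heading 225 -> 270
PU: pen up
PU: pen up
FD 19: (-1.05,-37.95) -> (-1.05,-56.95) [heading=270, move]
Final: pos=(-1.05,-56.95), heading=270, 3 segment(s) drawn

Answer: -1.05 -56.95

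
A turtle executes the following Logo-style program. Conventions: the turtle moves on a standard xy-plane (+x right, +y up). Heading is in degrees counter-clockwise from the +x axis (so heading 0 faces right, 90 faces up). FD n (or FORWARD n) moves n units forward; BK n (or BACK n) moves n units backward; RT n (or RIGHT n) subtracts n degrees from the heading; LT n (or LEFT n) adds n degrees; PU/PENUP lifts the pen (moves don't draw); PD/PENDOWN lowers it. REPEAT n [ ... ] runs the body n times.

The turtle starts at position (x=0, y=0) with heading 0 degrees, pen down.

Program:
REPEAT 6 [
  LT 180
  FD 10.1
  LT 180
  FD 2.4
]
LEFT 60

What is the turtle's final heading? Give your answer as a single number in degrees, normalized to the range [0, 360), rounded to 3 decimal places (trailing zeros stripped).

Executing turtle program step by step:
Start: pos=(0,0), heading=0, pen down
REPEAT 6 [
  -- iteration 1/6 --
  LT 180: heading 0 -> 180
  FD 10.1: (0,0) -> (-10.1,0) [heading=180, draw]
  LT 180: heading 180 -> 0
  FD 2.4: (-10.1,0) -> (-7.7,0) [heading=0, draw]
  -- iteration 2/6 --
  LT 180: heading 0 -> 180
  FD 10.1: (-7.7,0) -> (-17.8,0) [heading=180, draw]
  LT 180: heading 180 -> 0
  FD 2.4: (-17.8,0) -> (-15.4,0) [heading=0, draw]
  -- iteration 3/6 --
  LT 180: heading 0 -> 180
  FD 10.1: (-15.4,0) -> (-25.5,0) [heading=180, draw]
  LT 180: heading 180 -> 0
  FD 2.4: (-25.5,0) -> (-23.1,0) [heading=0, draw]
  -- iteration 4/6 --
  LT 180: heading 0 -> 180
  FD 10.1: (-23.1,0) -> (-33.2,0) [heading=180, draw]
  LT 180: heading 180 -> 0
  FD 2.4: (-33.2,0) -> (-30.8,0) [heading=0, draw]
  -- iteration 5/6 --
  LT 180: heading 0 -> 180
  FD 10.1: (-30.8,0) -> (-40.9,0) [heading=180, draw]
  LT 180: heading 180 -> 0
  FD 2.4: (-40.9,0) -> (-38.5,0) [heading=0, draw]
  -- iteration 6/6 --
  LT 180: heading 0 -> 180
  FD 10.1: (-38.5,0) -> (-48.6,0) [heading=180, draw]
  LT 180: heading 180 -> 0
  FD 2.4: (-48.6,0) -> (-46.2,0) [heading=0, draw]
]
LT 60: heading 0 -> 60
Final: pos=(-46.2,0), heading=60, 12 segment(s) drawn

Answer: 60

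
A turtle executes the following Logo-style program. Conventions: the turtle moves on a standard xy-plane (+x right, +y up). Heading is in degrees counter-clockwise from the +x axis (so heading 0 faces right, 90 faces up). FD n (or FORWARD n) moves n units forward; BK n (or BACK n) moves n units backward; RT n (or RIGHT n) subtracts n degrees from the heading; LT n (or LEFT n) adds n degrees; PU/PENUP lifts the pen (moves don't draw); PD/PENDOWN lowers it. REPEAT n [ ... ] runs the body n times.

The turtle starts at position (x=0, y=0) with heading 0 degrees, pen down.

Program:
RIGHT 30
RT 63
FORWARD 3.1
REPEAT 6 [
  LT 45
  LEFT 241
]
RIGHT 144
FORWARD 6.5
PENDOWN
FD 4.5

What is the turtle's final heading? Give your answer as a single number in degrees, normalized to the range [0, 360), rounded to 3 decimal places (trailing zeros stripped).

Executing turtle program step by step:
Start: pos=(0,0), heading=0, pen down
RT 30: heading 0 -> 330
RT 63: heading 330 -> 267
FD 3.1: (0,0) -> (-0.162,-3.096) [heading=267, draw]
REPEAT 6 [
  -- iteration 1/6 --
  LT 45: heading 267 -> 312
  LT 241: heading 312 -> 193
  -- iteration 2/6 --
  LT 45: heading 193 -> 238
  LT 241: heading 238 -> 119
  -- iteration 3/6 --
  LT 45: heading 119 -> 164
  LT 241: heading 164 -> 45
  -- iteration 4/6 --
  LT 45: heading 45 -> 90
  LT 241: heading 90 -> 331
  -- iteration 5/6 --
  LT 45: heading 331 -> 16
  LT 241: heading 16 -> 257
  -- iteration 6/6 --
  LT 45: heading 257 -> 302
  LT 241: heading 302 -> 183
]
RT 144: heading 183 -> 39
FD 6.5: (-0.162,-3.096) -> (4.889,0.995) [heading=39, draw]
PD: pen down
FD 4.5: (4.889,0.995) -> (8.386,3.827) [heading=39, draw]
Final: pos=(8.386,3.827), heading=39, 3 segment(s) drawn

Answer: 39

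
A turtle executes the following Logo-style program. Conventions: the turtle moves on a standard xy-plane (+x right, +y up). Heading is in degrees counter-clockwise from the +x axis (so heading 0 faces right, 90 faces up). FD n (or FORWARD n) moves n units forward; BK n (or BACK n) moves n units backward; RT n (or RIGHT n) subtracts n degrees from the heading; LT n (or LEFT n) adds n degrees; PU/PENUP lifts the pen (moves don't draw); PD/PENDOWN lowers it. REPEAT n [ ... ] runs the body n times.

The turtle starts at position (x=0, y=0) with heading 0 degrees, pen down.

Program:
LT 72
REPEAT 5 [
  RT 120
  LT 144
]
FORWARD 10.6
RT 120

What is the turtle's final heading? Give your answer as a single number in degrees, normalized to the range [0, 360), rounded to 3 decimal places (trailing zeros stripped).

Executing turtle program step by step:
Start: pos=(0,0), heading=0, pen down
LT 72: heading 0 -> 72
REPEAT 5 [
  -- iteration 1/5 --
  RT 120: heading 72 -> 312
  LT 144: heading 312 -> 96
  -- iteration 2/5 --
  RT 120: heading 96 -> 336
  LT 144: heading 336 -> 120
  -- iteration 3/5 --
  RT 120: heading 120 -> 0
  LT 144: heading 0 -> 144
  -- iteration 4/5 --
  RT 120: heading 144 -> 24
  LT 144: heading 24 -> 168
  -- iteration 5/5 --
  RT 120: heading 168 -> 48
  LT 144: heading 48 -> 192
]
FD 10.6: (0,0) -> (-10.368,-2.204) [heading=192, draw]
RT 120: heading 192 -> 72
Final: pos=(-10.368,-2.204), heading=72, 1 segment(s) drawn

Answer: 72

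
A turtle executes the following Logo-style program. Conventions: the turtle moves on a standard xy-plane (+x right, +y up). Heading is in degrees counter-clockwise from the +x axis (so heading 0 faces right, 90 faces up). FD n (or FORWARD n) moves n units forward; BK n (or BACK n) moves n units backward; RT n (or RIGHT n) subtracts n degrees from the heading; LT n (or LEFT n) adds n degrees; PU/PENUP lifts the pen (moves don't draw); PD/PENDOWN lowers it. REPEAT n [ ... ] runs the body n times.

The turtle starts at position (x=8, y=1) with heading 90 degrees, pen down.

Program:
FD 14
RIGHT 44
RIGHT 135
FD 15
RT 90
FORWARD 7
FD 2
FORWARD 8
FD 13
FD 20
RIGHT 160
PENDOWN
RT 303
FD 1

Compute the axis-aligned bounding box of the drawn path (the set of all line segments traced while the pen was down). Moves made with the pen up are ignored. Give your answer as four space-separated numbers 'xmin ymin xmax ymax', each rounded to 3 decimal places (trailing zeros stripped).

Executing turtle program step by step:
Start: pos=(8,1), heading=90, pen down
FD 14: (8,1) -> (8,15) [heading=90, draw]
RT 44: heading 90 -> 46
RT 135: heading 46 -> 271
FD 15: (8,15) -> (8.262,0.002) [heading=271, draw]
RT 90: heading 271 -> 181
FD 7: (8.262,0.002) -> (1.263,-0.12) [heading=181, draw]
FD 2: (1.263,-0.12) -> (-0.737,-0.155) [heading=181, draw]
FD 8: (-0.737,-0.155) -> (-8.736,-0.294) [heading=181, draw]
FD 13: (-8.736,-0.294) -> (-21.734,-0.521) [heading=181, draw]
FD 20: (-21.734,-0.521) -> (-41.731,-0.87) [heading=181, draw]
RT 160: heading 181 -> 21
PD: pen down
RT 303: heading 21 -> 78
FD 1: (-41.731,-0.87) -> (-41.523,0.108) [heading=78, draw]
Final: pos=(-41.523,0.108), heading=78, 8 segment(s) drawn

Segment endpoints: x in {-41.731, -41.523, -21.734, -8.736, -0.737, 1.263, 8, 8.262}, y in {-0.87, -0.521, -0.294, -0.155, -0.12, 0.002, 0.108, 1, 15}
xmin=-41.731, ymin=-0.87, xmax=8.262, ymax=15

Answer: -41.731 -0.87 8.262 15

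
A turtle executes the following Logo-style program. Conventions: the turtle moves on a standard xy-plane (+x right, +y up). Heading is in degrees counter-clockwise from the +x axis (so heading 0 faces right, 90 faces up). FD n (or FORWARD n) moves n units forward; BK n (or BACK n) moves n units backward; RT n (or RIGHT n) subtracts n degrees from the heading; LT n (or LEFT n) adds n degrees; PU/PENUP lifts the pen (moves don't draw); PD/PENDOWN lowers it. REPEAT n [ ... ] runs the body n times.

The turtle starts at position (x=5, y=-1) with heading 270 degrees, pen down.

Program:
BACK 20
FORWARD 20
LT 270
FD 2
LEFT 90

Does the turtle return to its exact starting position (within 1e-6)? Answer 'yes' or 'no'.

Answer: no

Derivation:
Executing turtle program step by step:
Start: pos=(5,-1), heading=270, pen down
BK 20: (5,-1) -> (5,19) [heading=270, draw]
FD 20: (5,19) -> (5,-1) [heading=270, draw]
LT 270: heading 270 -> 180
FD 2: (5,-1) -> (3,-1) [heading=180, draw]
LT 90: heading 180 -> 270
Final: pos=(3,-1), heading=270, 3 segment(s) drawn

Start position: (5, -1)
Final position: (3, -1)
Distance = 2; >= 1e-6 -> NOT closed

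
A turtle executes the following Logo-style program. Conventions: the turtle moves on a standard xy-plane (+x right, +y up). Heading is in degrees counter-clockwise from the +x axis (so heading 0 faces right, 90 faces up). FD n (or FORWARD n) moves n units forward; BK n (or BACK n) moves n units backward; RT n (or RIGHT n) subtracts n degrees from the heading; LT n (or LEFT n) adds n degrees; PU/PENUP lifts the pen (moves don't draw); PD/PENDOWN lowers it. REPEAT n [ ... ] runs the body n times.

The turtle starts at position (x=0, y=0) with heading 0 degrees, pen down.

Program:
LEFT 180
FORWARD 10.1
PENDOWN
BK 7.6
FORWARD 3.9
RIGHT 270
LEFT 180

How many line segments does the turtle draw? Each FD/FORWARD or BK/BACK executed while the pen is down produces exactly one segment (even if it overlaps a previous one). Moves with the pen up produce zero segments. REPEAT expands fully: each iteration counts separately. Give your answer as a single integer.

Answer: 3

Derivation:
Executing turtle program step by step:
Start: pos=(0,0), heading=0, pen down
LT 180: heading 0 -> 180
FD 10.1: (0,0) -> (-10.1,0) [heading=180, draw]
PD: pen down
BK 7.6: (-10.1,0) -> (-2.5,0) [heading=180, draw]
FD 3.9: (-2.5,0) -> (-6.4,0) [heading=180, draw]
RT 270: heading 180 -> 270
LT 180: heading 270 -> 90
Final: pos=(-6.4,0), heading=90, 3 segment(s) drawn
Segments drawn: 3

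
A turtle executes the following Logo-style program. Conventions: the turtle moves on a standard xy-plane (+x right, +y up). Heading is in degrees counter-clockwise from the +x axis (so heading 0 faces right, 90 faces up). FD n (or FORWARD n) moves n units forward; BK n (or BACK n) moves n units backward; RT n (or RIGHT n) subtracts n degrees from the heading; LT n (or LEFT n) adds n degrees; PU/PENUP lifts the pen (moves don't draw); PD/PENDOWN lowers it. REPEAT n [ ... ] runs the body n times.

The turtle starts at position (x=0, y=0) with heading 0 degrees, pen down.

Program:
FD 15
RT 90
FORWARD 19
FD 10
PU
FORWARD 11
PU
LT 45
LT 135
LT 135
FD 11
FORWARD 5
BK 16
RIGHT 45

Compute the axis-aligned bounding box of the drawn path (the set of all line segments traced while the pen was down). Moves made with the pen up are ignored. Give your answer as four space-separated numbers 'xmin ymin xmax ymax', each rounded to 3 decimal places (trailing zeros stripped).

Executing turtle program step by step:
Start: pos=(0,0), heading=0, pen down
FD 15: (0,0) -> (15,0) [heading=0, draw]
RT 90: heading 0 -> 270
FD 19: (15,0) -> (15,-19) [heading=270, draw]
FD 10: (15,-19) -> (15,-29) [heading=270, draw]
PU: pen up
FD 11: (15,-29) -> (15,-40) [heading=270, move]
PU: pen up
LT 45: heading 270 -> 315
LT 135: heading 315 -> 90
LT 135: heading 90 -> 225
FD 11: (15,-40) -> (7.222,-47.778) [heading=225, move]
FD 5: (7.222,-47.778) -> (3.686,-51.314) [heading=225, move]
BK 16: (3.686,-51.314) -> (15,-40) [heading=225, move]
RT 45: heading 225 -> 180
Final: pos=(15,-40), heading=180, 3 segment(s) drawn

Segment endpoints: x in {0, 15, 15}, y in {-29, -19, 0}
xmin=0, ymin=-29, xmax=15, ymax=0

Answer: 0 -29 15 0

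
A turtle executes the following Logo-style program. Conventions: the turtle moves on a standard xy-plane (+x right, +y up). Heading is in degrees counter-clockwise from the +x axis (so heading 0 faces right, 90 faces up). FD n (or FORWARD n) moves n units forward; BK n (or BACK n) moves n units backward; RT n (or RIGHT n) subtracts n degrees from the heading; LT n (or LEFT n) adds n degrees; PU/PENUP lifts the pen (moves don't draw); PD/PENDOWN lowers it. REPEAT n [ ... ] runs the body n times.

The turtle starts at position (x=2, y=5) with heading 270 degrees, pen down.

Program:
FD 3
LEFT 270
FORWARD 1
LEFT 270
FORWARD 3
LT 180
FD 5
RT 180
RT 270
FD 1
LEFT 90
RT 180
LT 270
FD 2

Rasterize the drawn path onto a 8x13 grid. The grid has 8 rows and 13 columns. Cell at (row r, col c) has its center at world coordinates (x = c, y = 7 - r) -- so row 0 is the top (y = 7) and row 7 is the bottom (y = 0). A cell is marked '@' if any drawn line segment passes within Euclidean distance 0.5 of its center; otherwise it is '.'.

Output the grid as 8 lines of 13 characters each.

Segment 0: (2,5) -> (2,2)
Segment 1: (2,2) -> (1,2)
Segment 2: (1,2) -> (1,5)
Segment 3: (1,5) -> (1,0)
Segment 4: (1,0) -> (0,0)
Segment 5: (0,0) -> (2,-0)

Answer: .............
.............
.@@..........
.@@..........
.@@..........
.@@..........
.@...........
@@@..........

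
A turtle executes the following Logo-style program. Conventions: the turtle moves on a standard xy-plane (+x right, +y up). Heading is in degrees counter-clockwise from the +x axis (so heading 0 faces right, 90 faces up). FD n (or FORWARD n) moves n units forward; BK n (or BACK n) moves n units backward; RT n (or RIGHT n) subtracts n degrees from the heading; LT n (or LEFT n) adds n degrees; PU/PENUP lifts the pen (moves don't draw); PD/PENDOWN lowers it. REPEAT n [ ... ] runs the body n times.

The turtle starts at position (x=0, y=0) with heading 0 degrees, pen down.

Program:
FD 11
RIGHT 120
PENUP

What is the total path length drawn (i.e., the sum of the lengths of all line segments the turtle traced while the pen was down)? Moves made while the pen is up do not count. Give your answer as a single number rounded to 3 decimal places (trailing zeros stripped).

Answer: 11

Derivation:
Executing turtle program step by step:
Start: pos=(0,0), heading=0, pen down
FD 11: (0,0) -> (11,0) [heading=0, draw]
RT 120: heading 0 -> 240
PU: pen up
Final: pos=(11,0), heading=240, 1 segment(s) drawn

Segment lengths:
  seg 1: (0,0) -> (11,0), length = 11
Total = 11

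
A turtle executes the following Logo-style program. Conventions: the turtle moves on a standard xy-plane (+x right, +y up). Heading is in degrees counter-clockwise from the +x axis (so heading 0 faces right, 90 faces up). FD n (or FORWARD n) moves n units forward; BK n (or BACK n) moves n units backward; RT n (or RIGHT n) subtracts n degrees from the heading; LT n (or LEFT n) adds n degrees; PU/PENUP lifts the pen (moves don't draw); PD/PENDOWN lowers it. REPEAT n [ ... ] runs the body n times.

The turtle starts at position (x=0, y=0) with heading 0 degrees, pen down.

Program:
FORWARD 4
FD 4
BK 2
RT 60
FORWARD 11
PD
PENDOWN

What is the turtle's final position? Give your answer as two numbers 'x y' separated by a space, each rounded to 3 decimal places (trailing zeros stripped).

Answer: 11.5 -9.526

Derivation:
Executing turtle program step by step:
Start: pos=(0,0), heading=0, pen down
FD 4: (0,0) -> (4,0) [heading=0, draw]
FD 4: (4,0) -> (8,0) [heading=0, draw]
BK 2: (8,0) -> (6,0) [heading=0, draw]
RT 60: heading 0 -> 300
FD 11: (6,0) -> (11.5,-9.526) [heading=300, draw]
PD: pen down
PD: pen down
Final: pos=(11.5,-9.526), heading=300, 4 segment(s) drawn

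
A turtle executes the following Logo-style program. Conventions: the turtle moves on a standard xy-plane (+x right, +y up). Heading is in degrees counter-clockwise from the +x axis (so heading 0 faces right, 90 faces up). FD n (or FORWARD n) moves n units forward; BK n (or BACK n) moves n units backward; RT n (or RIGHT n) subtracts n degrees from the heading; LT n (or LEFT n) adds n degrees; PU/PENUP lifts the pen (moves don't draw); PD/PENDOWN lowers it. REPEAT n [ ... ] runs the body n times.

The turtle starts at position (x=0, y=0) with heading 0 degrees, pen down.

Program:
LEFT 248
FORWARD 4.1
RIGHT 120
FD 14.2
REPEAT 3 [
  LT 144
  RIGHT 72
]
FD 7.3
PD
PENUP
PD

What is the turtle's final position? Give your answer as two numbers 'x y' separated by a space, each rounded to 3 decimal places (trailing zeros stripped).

Answer: -3.261 5.376

Derivation:
Executing turtle program step by step:
Start: pos=(0,0), heading=0, pen down
LT 248: heading 0 -> 248
FD 4.1: (0,0) -> (-1.536,-3.801) [heading=248, draw]
RT 120: heading 248 -> 128
FD 14.2: (-1.536,-3.801) -> (-10.278,7.388) [heading=128, draw]
REPEAT 3 [
  -- iteration 1/3 --
  LT 144: heading 128 -> 272
  RT 72: heading 272 -> 200
  -- iteration 2/3 --
  LT 144: heading 200 -> 344
  RT 72: heading 344 -> 272
  -- iteration 3/3 --
  LT 144: heading 272 -> 56
  RT 72: heading 56 -> 344
]
FD 7.3: (-10.278,7.388) -> (-3.261,5.376) [heading=344, draw]
PD: pen down
PU: pen up
PD: pen down
Final: pos=(-3.261,5.376), heading=344, 3 segment(s) drawn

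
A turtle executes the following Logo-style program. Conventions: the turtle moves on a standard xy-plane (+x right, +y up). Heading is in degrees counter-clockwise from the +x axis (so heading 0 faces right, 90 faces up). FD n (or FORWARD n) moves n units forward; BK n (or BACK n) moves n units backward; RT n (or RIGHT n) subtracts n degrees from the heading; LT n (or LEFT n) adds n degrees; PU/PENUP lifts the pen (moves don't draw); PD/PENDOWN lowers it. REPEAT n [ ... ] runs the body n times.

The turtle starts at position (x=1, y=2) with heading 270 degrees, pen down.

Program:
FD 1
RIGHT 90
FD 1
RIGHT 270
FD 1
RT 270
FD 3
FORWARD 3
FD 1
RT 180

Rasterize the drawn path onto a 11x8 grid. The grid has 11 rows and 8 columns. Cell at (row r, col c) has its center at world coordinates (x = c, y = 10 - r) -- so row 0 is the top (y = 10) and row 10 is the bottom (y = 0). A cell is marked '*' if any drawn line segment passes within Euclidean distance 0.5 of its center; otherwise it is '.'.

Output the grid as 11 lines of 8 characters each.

Answer: ........
........
........
........
........
........
........
........
.*......
**......
********

Derivation:
Segment 0: (1,2) -> (1,1)
Segment 1: (1,1) -> (-0,1)
Segment 2: (-0,1) -> (-0,0)
Segment 3: (-0,0) -> (3,0)
Segment 4: (3,0) -> (6,0)
Segment 5: (6,0) -> (7,0)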